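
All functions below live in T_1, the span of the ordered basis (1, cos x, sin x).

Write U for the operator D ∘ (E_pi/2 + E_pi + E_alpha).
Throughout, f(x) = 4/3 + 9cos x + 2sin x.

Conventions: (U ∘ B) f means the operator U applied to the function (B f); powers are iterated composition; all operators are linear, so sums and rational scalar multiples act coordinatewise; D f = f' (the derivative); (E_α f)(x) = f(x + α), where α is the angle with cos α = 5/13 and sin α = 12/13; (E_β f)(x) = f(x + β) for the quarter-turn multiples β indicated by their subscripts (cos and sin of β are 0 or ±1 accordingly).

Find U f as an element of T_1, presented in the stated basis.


E_pi/2 f = 4/3 + 2cos x - 9sin x
E_pi f = 4/3 - 9cos x - 2sin x
E_alpha f = 4/3 + (69/13)cos x - (98/13)sin x
(E_pi/2 + E_pi + E_alpha) f = 4 - (22/13)cos x - (241/13)sin x
D (E_pi/2 + E_pi + E_alpha) f = -(241/13)cos x + (22/13)sin x

the image equals g(x) = -(241/13)cos x + (22/13)sin x


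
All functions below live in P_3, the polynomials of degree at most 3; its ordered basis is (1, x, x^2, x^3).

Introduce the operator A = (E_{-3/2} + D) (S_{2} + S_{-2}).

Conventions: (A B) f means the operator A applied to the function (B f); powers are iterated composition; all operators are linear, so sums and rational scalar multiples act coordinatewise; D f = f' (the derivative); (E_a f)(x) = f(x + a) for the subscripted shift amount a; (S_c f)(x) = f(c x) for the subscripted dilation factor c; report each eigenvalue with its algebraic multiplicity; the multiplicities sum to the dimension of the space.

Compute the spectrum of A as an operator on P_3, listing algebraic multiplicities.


λ = 0 (multiplicity 2), λ = 2 (multiplicity 1), λ = 8 (multiplicity 1)

image of 1: 2
image of x: 0
image of x^2: 8x^2 - 8x + 18
image of x^3: 0
the matrix is upper triangular; its diagonal is (2, 0, 8, 0)
for a triangular matrix the eigenvalues are the diagonal entries, with algebraic multiplicity their repetition count


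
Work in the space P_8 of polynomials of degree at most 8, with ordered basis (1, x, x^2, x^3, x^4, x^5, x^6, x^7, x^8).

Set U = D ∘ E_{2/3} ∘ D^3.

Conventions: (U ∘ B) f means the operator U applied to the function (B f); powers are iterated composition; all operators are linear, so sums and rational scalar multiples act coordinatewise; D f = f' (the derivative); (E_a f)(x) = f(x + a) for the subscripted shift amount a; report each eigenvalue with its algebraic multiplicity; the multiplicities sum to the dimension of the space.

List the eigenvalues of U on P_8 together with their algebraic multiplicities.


image of 1: 0
image of x: 0
image of x^2: 0
image of x^3: 0
image of x^4: 24
image of x^5: 120x + 80
image of x^6: 360x^2 + 480x + 160
image of x^7: 840x^3 + 1680x^2 + 1120x + 2240/9
image of x^8: 1680x^4 + 4480x^3 + 4480x^2 + (17920/9)x + 8960/27
the matrix is upper triangular; its diagonal is (0, 0, 0, 0, 0, 0, 0, 0, 0)
for a triangular matrix the eigenvalues are the diagonal entries, with algebraic multiplicity their repetition count

λ = 0 (multiplicity 9)


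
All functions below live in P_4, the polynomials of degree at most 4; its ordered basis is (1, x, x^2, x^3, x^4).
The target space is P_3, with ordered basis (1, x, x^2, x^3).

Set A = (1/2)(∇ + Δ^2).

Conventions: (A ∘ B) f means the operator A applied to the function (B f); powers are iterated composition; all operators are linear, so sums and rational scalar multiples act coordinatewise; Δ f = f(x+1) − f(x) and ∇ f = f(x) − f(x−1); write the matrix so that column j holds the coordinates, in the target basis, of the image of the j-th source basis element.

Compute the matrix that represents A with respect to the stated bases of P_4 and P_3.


image of 1: 0
image of x: 1/2
image of x^2: x + 1/2
image of x^3: (3/2)x^2 + (3/2)x + 7/2
image of x^4: 2x^3 + 3x^2 + 14x + 13/2
each image's coordinates form column j of the matrix

the matrix is [[0, 1/2, 1/2, 7/2, 13/2]; [0, 0, 1, 3/2, 14]; [0, 0, 0, 3/2, 3]; [0, 0, 0, 0, 2]] (rows listed top to bottom)


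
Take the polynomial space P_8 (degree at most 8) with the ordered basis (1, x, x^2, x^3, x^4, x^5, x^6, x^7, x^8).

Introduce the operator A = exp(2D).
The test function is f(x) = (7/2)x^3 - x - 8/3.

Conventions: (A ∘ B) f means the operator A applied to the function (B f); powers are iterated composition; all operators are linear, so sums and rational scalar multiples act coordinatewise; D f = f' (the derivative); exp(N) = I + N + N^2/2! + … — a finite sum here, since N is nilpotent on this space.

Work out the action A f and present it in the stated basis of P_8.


order-1 term: 21x^2 - 2
order-2 term: 42x
order-3 term: 28
the series for exp(2D) f terminates at order 3
exp(2D) f = (7/2)x^3 + 21x^2 + 41x + 70/3

the image equals g(x) = (7/2)x^3 + 21x^2 + 41x + 70/3


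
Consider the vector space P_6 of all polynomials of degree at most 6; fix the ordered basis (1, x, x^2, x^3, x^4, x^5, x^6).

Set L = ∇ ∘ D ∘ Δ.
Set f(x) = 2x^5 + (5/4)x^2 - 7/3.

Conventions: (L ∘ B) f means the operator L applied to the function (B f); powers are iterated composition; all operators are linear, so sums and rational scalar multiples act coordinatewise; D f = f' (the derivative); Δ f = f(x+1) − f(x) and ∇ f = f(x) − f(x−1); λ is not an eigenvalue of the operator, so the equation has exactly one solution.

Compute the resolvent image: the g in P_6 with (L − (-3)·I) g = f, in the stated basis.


write g with unknown coordinates in the stated basis and equate coefficients in (L − (-3)·I) g = f
solving from the highest basis element down gives g = (2/3)x^5 - (155/12)x^2 - 3
check: L g = 40x^2 + 20/3
so L g − (-3)·g = 2x^5 + (5/4)x^2 - 7/3 = f ✓

the result is g(x) = (2/3)x^5 - (155/12)x^2 - 3


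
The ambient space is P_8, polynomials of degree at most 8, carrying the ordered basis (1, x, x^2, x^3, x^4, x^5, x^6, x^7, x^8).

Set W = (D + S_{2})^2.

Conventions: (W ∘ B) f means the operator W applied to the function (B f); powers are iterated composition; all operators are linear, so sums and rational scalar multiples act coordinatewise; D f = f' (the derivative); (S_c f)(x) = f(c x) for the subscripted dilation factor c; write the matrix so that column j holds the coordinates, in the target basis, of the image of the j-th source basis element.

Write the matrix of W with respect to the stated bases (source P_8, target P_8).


image of 1: 1
image of x: 4x + 3
image of x^2: 16x^2 + 12x + 2
image of x^3: 64x^3 + 36x^2 + 6x
image of x^4: 256x^4 + 96x^3 + 12x^2
image of x^5: 1024x^5 + 240x^4 + 20x^3
image of x^6: 4096x^6 + 576x^5 + 30x^4
image of x^7: 16384x^7 + 1344x^6 + 42x^5
image of x^8: 65536x^8 + 3072x^7 + 56x^6
each image's coordinates form column j of the matrix

the matrix is [[1, 3, 2, 0, 0, 0, 0, 0, 0]; [0, 4, 12, 6, 0, 0, 0, 0, 0]; [0, 0, 16, 36, 12, 0, 0, 0, 0]; [0, 0, 0, 64, 96, 20, 0, 0, 0]; [0, 0, 0, 0, 256, 240, 30, 0, 0]; [0, 0, 0, 0, 0, 1024, 576, 42, 0]; [0, 0, 0, 0, 0, 0, 4096, 1344, 56]; [0, 0, 0, 0, 0, 0, 0, 16384, 3072]; [0, 0, 0, 0, 0, 0, 0, 0, 65536]] (rows listed top to bottom)


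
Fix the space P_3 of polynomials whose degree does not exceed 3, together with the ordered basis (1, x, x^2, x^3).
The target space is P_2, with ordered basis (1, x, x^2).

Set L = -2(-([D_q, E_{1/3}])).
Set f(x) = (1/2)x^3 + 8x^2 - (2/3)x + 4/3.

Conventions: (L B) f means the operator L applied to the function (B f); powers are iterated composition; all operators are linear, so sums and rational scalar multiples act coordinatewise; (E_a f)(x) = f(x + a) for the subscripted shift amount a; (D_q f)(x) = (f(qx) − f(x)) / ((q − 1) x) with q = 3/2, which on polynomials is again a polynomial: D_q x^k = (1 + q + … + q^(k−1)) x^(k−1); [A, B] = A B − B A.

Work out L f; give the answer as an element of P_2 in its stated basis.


E_{1/3} f = (1/2)x^3 + (17/2)x^2 + (29/6)x + 109/54
D_q E_{1/3} f = (19/8)x^2 + (85/4)x + 29/6
D_q f = (19/8)x^2 + 20x - 2/3
E_{1/3} D_q f = (19/8)x^2 + (259/12)x + 451/72
[D_q, E_{1/3}] f = -(1/3)x - 103/72
(-([D_q, E_{1/3}])) f = (1/3)x + 103/72
(-2(-([D_q, E_{1/3}]))) f = -(2/3)x - 103/36

the image equals g(x) = -(2/3)x - 103/36


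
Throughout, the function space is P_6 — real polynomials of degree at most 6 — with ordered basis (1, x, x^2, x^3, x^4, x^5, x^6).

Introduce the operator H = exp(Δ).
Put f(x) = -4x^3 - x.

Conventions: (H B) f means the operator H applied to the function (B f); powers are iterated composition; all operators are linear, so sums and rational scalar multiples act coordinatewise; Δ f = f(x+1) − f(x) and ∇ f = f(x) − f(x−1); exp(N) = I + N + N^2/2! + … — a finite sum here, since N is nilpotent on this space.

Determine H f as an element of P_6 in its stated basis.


order-1 term: -12x^2 - 12x - 5
order-2 term: -12x - 12
order-3 term: -4
the series for exp(Δ) f terminates at order 3
exp(Δ) f = -4x^3 - 12x^2 - 25x - 21

g(x) = -4x^3 - 12x^2 - 25x - 21


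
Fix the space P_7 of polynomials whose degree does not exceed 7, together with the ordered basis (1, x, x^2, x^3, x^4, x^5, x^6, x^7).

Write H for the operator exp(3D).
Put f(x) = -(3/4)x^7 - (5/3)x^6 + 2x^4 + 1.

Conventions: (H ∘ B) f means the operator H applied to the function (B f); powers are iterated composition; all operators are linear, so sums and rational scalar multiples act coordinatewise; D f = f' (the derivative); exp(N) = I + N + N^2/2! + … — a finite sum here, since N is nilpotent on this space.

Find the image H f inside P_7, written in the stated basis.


order-1 term: -(63/4)x^6 - 30x^5 + 24x^3
order-2 term: -(567/4)x^5 - 225x^4 + 108x^2
order-3 term: -(2835/4)x^4 - 900x^3 + 216x
order-4 term: -(8505/4)x^3 - 2025x^2 + 162
order-5 term: -(15309/4)x^2 - 2430x
order-6 term: -(15309/4)x - 1215
order-7 term: -6561/4
the series for exp(3D) f terminates at order 7
exp(3D) f = -(3/4)x^7 - (209/12)x^6 - (687/4)x^5 - (3727/4)x^4 - (12009/4)x^3 - (22977/4)x^2 - (24165/4)x - 10769/4

g(x) = -(3/4)x^7 - (209/12)x^6 - (687/4)x^5 - (3727/4)x^4 - (12009/4)x^3 - (22977/4)x^2 - (24165/4)x - 10769/4


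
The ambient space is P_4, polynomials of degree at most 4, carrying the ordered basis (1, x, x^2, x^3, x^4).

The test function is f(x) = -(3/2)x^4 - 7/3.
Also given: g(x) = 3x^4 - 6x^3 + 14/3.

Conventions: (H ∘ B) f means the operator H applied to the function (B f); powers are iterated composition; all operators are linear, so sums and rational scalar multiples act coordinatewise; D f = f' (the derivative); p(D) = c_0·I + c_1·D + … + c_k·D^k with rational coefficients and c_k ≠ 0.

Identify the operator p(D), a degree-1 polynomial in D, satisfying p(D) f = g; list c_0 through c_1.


D^0 f = -(3/2)x^4 - 7/3
D^1 f = -6x^3
matching coefficients of g against c_0 f + c_1 Df + … from the top degree down determines the c_i
solution: c_0 = -2, c_1 = 1

c_0 = -2, c_1 = 1


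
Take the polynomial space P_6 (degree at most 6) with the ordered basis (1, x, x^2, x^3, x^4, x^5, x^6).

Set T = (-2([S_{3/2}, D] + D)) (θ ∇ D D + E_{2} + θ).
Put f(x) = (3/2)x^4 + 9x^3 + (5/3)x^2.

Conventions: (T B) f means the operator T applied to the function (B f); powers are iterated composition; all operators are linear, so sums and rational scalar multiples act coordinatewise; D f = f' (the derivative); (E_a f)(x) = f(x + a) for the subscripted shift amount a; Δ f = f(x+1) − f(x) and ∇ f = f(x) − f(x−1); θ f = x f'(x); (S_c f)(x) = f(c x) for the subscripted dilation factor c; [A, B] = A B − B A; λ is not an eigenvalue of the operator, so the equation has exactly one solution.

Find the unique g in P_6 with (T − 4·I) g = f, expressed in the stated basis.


write g with unknown coordinates in the stated basis and equate coefficients in (T − 4·I) g = f
solving from the highest basis element down gives g = -(3/8)x^4 - (309/64)x^3 - (3533/768)x^2 + (13253/1024)x + 109753/6144
check: T g = -(165/16)x^3 - (1071/64)x^2 + (13253/256)x + 109753/1536
so T g − 4·g = (3/2)x^4 + 9x^3 + (5/3)x^2 = f ✓

g(x) = -(3/8)x^4 - (309/64)x^3 - (3533/768)x^2 + (13253/1024)x + 109753/6144


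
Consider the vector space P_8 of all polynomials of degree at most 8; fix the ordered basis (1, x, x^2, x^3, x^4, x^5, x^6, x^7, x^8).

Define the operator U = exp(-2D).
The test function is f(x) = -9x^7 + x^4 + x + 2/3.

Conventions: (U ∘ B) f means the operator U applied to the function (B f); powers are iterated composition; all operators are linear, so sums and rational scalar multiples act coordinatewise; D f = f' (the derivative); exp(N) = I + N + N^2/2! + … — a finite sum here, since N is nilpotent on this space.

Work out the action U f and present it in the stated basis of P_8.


order-1 term: 126x^6 - 8x^3 - 2
order-2 term: -756x^5 + 24x^2
order-3 term: 2520x^4 - 32x
order-4 term: -5040x^3 + 16
order-5 term: 6048x^2
order-6 term: -4032x
order-7 term: 1152
the series for exp(-2D) f terminates at order 7
exp(-2D) f = -9x^7 + 126x^6 - 756x^5 + 2521x^4 - 5048x^3 + 6072x^2 - 4063x + 3500/3

g(x) = -9x^7 + 126x^6 - 756x^5 + 2521x^4 - 5048x^3 + 6072x^2 - 4063x + 3500/3


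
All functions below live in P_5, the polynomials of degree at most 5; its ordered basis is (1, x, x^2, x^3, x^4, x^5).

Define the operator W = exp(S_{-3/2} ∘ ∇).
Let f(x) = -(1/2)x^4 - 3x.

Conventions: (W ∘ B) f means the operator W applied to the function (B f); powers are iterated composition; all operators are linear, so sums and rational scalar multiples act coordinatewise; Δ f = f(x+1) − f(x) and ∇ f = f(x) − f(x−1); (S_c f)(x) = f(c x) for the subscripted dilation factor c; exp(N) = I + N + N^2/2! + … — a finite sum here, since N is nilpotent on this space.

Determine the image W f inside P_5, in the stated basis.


order-1 term: (27/4)x^3 + (27/4)x^2 + 3x - 5/2
order-2 term: (729/32)x^2 + (81/16)x + 3/2
order-3 term: -(729/32)x - 189/32
order-4 term: -729/128
the series for exp(S_{-3/2} ∘ ∇) f terminates at order 4
exp(S_{-3/2} ∘ ∇) f = -(1/2)x^4 + (27/4)x^3 + (945/32)x^2 - (567/32)x - 1613/128

g(x) = -(1/2)x^4 + (27/4)x^3 + (945/32)x^2 - (567/32)x - 1613/128


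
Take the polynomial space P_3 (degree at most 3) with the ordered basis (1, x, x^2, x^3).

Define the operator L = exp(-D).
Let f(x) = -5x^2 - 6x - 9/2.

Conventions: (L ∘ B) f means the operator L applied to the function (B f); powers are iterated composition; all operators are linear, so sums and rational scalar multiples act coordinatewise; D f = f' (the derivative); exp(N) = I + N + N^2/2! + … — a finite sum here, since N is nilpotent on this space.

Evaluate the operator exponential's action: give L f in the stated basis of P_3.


order-1 term: 10x + 6
order-2 term: -5
the series for exp(-D) f terminates at order 2
exp(-D) f = -5x^2 + 4x - 7/2

the image equals g(x) = -5x^2 + 4x - 7/2


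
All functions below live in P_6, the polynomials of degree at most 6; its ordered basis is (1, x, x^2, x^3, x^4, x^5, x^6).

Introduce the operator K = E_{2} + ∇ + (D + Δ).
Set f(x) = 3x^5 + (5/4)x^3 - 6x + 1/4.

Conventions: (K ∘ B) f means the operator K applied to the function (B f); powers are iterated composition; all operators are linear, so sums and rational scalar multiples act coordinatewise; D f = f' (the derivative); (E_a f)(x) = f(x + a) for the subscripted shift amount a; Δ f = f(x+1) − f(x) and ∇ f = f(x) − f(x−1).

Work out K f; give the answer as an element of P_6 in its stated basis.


the image equals g(x) = 3x^5 + 75x^4 + (485/4)x^3 + (1275/4)x^2 + 249x + 339/4

E_{2} f = 3x^5 + 30x^4 + (485/4)x^3 + (495/2)x^2 + 249x + 377/4
∇ f = 15x^4 - 30x^3 + (135/4)x^2 - (75/4)x - 7/4
D f = 15x^4 + (15/4)x^2 - 6
Δ f = 15x^4 + 30x^3 + (135/4)x^2 + (75/4)x - 7/4
(D + Δ) f = 30x^4 + 30x^3 + (75/2)x^2 + (75/4)x - 31/4
(E_{2} + ∇ + (D + Δ)) f = 3x^5 + 75x^4 + (485/4)x^3 + (1275/4)x^2 + 249x + 339/4


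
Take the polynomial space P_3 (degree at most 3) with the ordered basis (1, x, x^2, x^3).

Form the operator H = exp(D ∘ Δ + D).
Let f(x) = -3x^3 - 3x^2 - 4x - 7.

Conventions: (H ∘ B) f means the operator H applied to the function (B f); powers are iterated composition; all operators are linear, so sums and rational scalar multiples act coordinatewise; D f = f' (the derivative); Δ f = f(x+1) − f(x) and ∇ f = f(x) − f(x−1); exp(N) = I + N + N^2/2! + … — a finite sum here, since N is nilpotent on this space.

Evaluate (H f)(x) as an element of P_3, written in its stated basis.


g(x) = -3x^3 - 12x^2 - 37x - 50

order-1 term: -9x^2 - 24x - 19
order-2 term: -9x - 21
order-3 term: -3
the series for exp(D ∘ Δ + D) f terminates at order 3
exp(D ∘ Δ + D) f = -3x^3 - 12x^2 - 37x - 50


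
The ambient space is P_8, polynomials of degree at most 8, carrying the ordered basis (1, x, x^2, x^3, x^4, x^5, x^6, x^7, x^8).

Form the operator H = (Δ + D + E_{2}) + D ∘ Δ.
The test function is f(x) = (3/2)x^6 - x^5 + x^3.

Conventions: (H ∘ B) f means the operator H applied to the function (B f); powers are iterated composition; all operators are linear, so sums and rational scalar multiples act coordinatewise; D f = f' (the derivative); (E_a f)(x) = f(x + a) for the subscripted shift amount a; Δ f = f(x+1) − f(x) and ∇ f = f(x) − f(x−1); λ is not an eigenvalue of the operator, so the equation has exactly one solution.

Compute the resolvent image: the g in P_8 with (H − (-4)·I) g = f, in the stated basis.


write g with unknown coordinates in the stated basis and equate coefficients in (H − (-4)·I) g = f
solving from the highest basis element down gives g = (3/10)x^6 - (41/25)x^5 + (13/50)x^4 + (991/125)x^3 - (939/1250)x^2 - (43224/3125)x + 6307/31250
check: H g = (3/10)x^6 + (139/25)x^5 - (26/25)x^4 - (3839/125)x^3 + (1878/625)x^2 + (172896/3125)x - 12614/15625
so H g − (-4)·g = (3/2)x^6 - x^5 + x^3 = f ✓

the image equals g(x) = (3/10)x^6 - (41/25)x^5 + (13/50)x^4 + (991/125)x^3 - (939/1250)x^2 - (43224/3125)x + 6307/31250


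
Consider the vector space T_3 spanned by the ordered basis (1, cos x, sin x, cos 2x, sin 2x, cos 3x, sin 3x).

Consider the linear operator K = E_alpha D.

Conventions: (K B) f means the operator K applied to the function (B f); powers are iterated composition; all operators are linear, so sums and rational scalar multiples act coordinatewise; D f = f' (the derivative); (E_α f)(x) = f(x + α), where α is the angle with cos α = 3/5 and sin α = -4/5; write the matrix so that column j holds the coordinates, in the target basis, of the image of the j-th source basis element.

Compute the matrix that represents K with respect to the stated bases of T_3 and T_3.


image of 1: 0
image of cos x: (4/5)cos x - (3/5)sin x
image of sin x: (3/5)cos x + (4/5)sin x
image of cos 2x: (48/25)cos 2x + (14/25)sin 2x
image of sin 2x: -(14/25)cos 2x + (48/25)sin 2x
image of cos 3x: (132/125)cos 3x + (351/125)sin 3x
image of sin 3x: -(351/125)cos 3x + (132/125)sin 3x
each image's coordinates form column j of the matrix

the matrix is [[0, 0, 0, 0, 0, 0, 0]; [0, 4/5, 3/5, 0, 0, 0, 0]; [0, -3/5, 4/5, 0, 0, 0, 0]; [0, 0, 0, 48/25, -14/25, 0, 0]; [0, 0, 0, 14/25, 48/25, 0, 0]; [0, 0, 0, 0, 0, 132/125, -351/125]; [0, 0, 0, 0, 0, 351/125, 132/125]] (rows listed top to bottom)


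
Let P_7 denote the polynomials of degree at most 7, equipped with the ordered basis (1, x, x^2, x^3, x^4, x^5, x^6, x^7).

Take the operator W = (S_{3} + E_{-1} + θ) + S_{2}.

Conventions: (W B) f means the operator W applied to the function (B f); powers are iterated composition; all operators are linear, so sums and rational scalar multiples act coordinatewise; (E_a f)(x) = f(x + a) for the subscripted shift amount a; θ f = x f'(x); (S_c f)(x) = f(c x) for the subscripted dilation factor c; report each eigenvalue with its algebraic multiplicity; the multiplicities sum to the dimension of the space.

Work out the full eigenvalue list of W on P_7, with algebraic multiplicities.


λ = 3 (multiplicity 1), λ = 7 (multiplicity 1), λ = 16 (multiplicity 1), λ = 39 (multiplicity 1), λ = 102 (multiplicity 1), λ = 281 (multiplicity 1), λ = 800 (multiplicity 1), λ = 2323 (multiplicity 1)

image of 1: 3
image of x: 7x - 1
image of x^2: 16x^2 - 2x + 1
image of x^3: 39x^3 - 3x^2 + 3x - 1
image of x^4: 102x^4 - 4x^3 + 6x^2 - 4x + 1
image of x^5: 281x^5 - 5x^4 + 10x^3 - 10x^2 + 5x - 1
image of x^6: 800x^6 - 6x^5 + 15x^4 - 20x^3 + 15x^2 - 6x + 1
image of x^7: 2323x^7 - 7x^6 + 21x^5 - 35x^4 + 35x^3 - 21x^2 + 7x - 1
the matrix is upper triangular; its diagonal is (3, 7, 16, 39, 102, 281, 800, 2323)
for a triangular matrix the eigenvalues are the diagonal entries, with algebraic multiplicity their repetition count


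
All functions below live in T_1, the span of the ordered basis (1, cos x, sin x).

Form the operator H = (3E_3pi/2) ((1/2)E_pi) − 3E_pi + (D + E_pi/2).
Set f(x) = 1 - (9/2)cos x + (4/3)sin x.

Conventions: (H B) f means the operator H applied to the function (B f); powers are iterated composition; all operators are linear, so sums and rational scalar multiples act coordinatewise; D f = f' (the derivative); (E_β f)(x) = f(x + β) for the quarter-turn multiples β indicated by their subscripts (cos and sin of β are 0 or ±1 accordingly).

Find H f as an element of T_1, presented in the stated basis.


E_pi f = 1 + (9/2)cos x - (4/3)sin x
((1/2)E_pi) f = 1/2 + (9/4)cos x - (2/3)sin x
E_3pi/2 ((1/2)E_pi) f = 1/2 + (2/3)cos x + (9/4)sin x
(3E_3pi/2) ((1/2)E_pi) f = 3/2 + 2cos x + (27/4)sin x
E_pi f = 1 + (9/2)cos x - (4/3)sin x
(-3E_pi) f = -3 - (27/2)cos x + 4sin x
D f = (4/3)cos x + (9/2)sin x
E_pi/2 f = 1 + (4/3)cos x + (9/2)sin x
(D + E_pi/2) f = 1 + (8/3)cos x + 9sin x
((3E_3pi/2) ((1/2)E_pi) − 3E_pi + (D + E_pi/2)) f = -1/2 - (53/6)cos x + (79/4)sin x

the result is g(x) = -1/2 - (53/6)cos x + (79/4)sin x


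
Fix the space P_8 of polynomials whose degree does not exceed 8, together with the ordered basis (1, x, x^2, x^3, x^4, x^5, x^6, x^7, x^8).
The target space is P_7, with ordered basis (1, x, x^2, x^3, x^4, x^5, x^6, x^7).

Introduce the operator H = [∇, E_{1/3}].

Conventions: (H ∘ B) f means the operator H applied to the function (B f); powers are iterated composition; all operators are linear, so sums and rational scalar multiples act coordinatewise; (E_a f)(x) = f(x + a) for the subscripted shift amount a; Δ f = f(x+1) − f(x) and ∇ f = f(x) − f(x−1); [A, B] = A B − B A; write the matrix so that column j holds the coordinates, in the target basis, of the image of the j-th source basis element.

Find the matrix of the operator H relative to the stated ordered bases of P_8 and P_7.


image of 1: 0
image of x: 0
image of x^2: 0
image of x^3: 0
image of x^4: 0
image of x^5: 0
image of x^6: 0
image of x^7: 0
image of x^8: 0
each image's coordinates form column j of the matrix

the matrix is [[0, 0, 0, 0, 0, 0, 0, 0, 0]; [0, 0, 0, 0, 0, 0, 0, 0, 0]; [0, 0, 0, 0, 0, 0, 0, 0, 0]; [0, 0, 0, 0, 0, 0, 0, 0, 0]; [0, 0, 0, 0, 0, 0, 0, 0, 0]; [0, 0, 0, 0, 0, 0, 0, 0, 0]; [0, 0, 0, 0, 0, 0, 0, 0, 0]; [0, 0, 0, 0, 0, 0, 0, 0, 0]] (rows listed top to bottom)


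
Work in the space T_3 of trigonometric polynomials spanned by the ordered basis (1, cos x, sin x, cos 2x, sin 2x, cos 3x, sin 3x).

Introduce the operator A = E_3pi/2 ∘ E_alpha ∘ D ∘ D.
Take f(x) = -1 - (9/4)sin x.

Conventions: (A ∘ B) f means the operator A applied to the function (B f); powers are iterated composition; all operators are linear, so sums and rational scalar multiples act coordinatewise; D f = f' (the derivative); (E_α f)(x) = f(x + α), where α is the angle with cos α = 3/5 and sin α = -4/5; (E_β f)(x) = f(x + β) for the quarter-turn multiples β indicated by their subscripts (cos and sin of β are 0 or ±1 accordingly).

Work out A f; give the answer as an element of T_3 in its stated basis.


the result is g(x) = -(27/20)cos x - (9/5)sin x

D f = -(9/4)cos x
D D f = (9/4)sin x
E_alpha D D f = -(9/5)cos x + (27/20)sin x
E_3pi/2 E_alpha D D f = -(27/20)cos x - (9/5)sin x


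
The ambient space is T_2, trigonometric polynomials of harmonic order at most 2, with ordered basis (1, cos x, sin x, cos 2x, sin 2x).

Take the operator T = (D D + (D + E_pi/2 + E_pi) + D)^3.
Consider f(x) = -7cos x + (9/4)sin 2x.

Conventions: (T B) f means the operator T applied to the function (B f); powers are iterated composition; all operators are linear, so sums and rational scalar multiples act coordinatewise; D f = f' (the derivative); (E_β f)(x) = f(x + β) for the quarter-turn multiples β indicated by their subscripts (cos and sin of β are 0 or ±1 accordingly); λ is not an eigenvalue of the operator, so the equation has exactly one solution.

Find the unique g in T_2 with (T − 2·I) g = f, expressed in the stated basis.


write g with unknown coordinates in the stated basis and equate coefficients in (T − 2·I) g = f
solving from the highest basis element down gives g = -(308/2017)cos x - (63/2017)sin x - (72/8065)cos 2x + (567/64520)sin 2x
check: T g = -(14735/2017)cos x - (126/2017)sin x - (144/8065)cos 2x + (18288/8065)sin 2x
so T g − 2·g = -7cos x + (9/4)sin 2x = f ✓

g(x) = -(308/2017)cos x - (63/2017)sin x - (72/8065)cos 2x + (567/64520)sin 2x


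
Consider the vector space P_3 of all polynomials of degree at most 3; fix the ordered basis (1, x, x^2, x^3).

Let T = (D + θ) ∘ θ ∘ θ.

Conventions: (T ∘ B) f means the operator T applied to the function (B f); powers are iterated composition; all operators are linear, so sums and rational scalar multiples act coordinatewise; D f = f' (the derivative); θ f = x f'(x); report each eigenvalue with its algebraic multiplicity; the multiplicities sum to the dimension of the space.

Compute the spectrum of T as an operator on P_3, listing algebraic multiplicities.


λ = 0 (multiplicity 1), λ = 1 (multiplicity 1), λ = 8 (multiplicity 1), λ = 27 (multiplicity 1)

image of 1: 0
image of x: x + 1
image of x^2: 8x^2 + 8x
image of x^3: 27x^3 + 27x^2
the matrix is upper triangular; its diagonal is (0, 1, 8, 27)
for a triangular matrix the eigenvalues are the diagonal entries, with algebraic multiplicity their repetition count


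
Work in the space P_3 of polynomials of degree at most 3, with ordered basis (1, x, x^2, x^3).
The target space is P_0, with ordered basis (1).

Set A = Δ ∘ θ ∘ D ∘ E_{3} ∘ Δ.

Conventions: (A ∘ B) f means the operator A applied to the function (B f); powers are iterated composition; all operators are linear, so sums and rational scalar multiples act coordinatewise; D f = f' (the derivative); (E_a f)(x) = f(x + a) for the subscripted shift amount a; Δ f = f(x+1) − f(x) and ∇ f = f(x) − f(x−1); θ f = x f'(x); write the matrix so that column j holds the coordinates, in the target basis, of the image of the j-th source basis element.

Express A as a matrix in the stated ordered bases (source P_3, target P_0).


image of 1: 0
image of x: 0
image of x^2: 0
image of x^3: 6
each image's coordinates form column j of the matrix

the matrix is [[0, 0, 0, 6]] (rows listed top to bottom)


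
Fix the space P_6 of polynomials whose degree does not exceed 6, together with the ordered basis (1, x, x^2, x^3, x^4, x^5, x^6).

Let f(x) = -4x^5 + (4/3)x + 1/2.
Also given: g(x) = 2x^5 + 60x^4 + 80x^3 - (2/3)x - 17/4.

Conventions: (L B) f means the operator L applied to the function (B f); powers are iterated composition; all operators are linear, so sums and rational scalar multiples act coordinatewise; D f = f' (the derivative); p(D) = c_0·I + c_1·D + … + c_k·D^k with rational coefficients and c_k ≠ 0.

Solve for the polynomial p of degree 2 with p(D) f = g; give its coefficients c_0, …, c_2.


D^0 f = -4x^5 + (4/3)x + 1/2
D^1 f = -20x^4 + 4/3
D^2 f = -80x^3
matching coefficients of g against c_0 f + c_1 Df + … from the top degree down determines the c_i
solution: c_0 = -1/2, c_1 = -3, c_2 = -1

c_0 = -1/2, c_1 = -3, c_2 = -1


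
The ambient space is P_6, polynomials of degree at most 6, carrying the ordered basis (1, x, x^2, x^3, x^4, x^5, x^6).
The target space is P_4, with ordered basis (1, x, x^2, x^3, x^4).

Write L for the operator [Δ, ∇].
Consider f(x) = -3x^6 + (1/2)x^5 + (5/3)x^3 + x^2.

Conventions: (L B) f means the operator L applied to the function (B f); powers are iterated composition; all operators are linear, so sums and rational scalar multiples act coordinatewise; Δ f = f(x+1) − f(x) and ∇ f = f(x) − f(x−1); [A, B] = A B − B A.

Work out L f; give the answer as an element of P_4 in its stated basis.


∇ f = -18x^5 + (95/2)x^4 - 65x^3 + 55x^2 - (47/2)x + 25/6
Δ ∇ f = -90x^4 + 10x^3 - 90x^2 + 15x - 4
Δ f = -18x^5 - (85/2)x^4 - 55x^3 - 35x^2 - (17/2)x + 1/6
∇ Δ f = -90x^4 + 10x^3 - 90x^2 + 15x - 4
[Δ, ∇] f = 0

the image equals g(x) = 0


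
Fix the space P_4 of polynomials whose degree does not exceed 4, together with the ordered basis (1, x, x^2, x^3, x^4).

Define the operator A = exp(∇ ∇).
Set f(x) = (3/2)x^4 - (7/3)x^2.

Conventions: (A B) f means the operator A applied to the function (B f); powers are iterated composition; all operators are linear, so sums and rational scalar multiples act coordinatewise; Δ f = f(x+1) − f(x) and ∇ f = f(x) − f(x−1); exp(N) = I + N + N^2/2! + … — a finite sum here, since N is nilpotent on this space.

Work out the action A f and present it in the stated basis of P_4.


the result is g(x) = (3/2)x^4 + (47/3)x^2 - 36x + 103/3

order-1 term: 18x^2 - 36x + 49/3
order-2 term: 18
the series for exp(∇ ∇) f terminates at order 2
exp(∇ ∇) f = (3/2)x^4 + (47/3)x^2 - 36x + 103/3


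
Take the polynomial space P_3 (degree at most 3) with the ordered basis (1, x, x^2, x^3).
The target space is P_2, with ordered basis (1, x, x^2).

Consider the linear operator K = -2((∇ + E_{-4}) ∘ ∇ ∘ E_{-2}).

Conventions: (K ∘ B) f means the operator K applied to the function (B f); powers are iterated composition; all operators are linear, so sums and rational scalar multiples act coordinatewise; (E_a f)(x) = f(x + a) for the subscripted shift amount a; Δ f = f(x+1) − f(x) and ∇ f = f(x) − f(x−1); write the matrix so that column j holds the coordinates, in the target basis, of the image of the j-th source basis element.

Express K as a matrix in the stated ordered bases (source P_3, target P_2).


image of 1: 0
image of x: -2
image of x^2: -4x + 22
image of x^3: -6x^2 + 66x - 218
each image's coordinates form column j of the matrix

the matrix is [[0, -2, 22, -218]; [0, 0, -4, 66]; [0, 0, 0, -6]] (rows listed top to bottom)


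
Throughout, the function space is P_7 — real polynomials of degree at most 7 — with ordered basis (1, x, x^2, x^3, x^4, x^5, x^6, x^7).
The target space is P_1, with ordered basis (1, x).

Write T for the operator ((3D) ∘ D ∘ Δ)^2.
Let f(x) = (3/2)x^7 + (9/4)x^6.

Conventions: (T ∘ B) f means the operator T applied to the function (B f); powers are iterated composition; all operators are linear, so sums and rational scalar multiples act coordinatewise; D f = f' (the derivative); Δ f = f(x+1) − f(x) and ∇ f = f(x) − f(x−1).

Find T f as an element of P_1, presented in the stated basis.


g(x) = 68040x + 82620

Δ f = (21/2)x^6 + 45x^5 + (345/4)x^4 + (195/2)x^3 + (261/4)x^2 + 24x + 15/4
D Δ f = 63x^5 + 225x^4 + 345x^3 + (585/2)x^2 + (261/2)x + 24
D (D ∘ Δ) f = 315x^4 + 900x^3 + 1035x^2 + 585x + 261/2
(3D) (D ∘ Δ) f = 945x^4 + 2700x^3 + 3105x^2 + 1755x + 783/2
Δ ((3D) ∘ D ∘ Δ) f = 3780x^3 + 13770x^2 + 18090x + 8505
D Δ ((3D) ∘ D ∘ Δ) f = 11340x^2 + 27540x + 18090
D (D ∘ Δ) ((3D) ∘ D ∘ Δ) f = 22680x + 27540
(3D) (D ∘ Δ) ((3D) ∘ D ∘ Δ) f = 68040x + 82620


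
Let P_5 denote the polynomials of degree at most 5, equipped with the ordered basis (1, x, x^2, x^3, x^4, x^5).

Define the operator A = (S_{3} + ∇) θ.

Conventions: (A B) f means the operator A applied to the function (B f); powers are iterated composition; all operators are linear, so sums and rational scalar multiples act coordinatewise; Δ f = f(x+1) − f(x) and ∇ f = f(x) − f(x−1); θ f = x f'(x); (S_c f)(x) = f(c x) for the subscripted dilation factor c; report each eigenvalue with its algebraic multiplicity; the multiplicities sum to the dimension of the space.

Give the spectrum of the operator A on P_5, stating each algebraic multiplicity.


image of 1: 0
image of x: 3x + 1
image of x^2: 18x^2 + 4x - 2
image of x^3: 81x^3 + 9x^2 - 9x + 3
image of x^4: 324x^4 + 16x^3 - 24x^2 + 16x - 4
image of x^5: 1215x^5 + 25x^4 - 50x^3 + 50x^2 - 25x + 5
the matrix is upper triangular; its diagonal is (0, 3, 18, 81, 324, 1215)
for a triangular matrix the eigenvalues are the diagonal entries, with algebraic multiplicity their repetition count

λ = 0 (multiplicity 1), λ = 3 (multiplicity 1), λ = 18 (multiplicity 1), λ = 81 (multiplicity 1), λ = 324 (multiplicity 1), λ = 1215 (multiplicity 1)


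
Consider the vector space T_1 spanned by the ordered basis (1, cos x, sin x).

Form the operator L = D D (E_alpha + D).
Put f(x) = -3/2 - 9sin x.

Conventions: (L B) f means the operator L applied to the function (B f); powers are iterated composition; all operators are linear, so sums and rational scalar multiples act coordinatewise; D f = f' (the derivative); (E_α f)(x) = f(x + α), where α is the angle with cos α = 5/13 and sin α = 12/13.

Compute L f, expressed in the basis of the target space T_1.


E_alpha f = -3/2 - (108/13)cos x - (45/13)sin x
D f = -9cos x
(E_alpha + D) f = -3/2 - (225/13)cos x - (45/13)sin x
D (E_alpha + D) f = -(45/13)cos x + (225/13)sin x
D D (E_alpha + D) f = (225/13)cos x + (45/13)sin x

the result is g(x) = (225/13)cos x + (45/13)sin x


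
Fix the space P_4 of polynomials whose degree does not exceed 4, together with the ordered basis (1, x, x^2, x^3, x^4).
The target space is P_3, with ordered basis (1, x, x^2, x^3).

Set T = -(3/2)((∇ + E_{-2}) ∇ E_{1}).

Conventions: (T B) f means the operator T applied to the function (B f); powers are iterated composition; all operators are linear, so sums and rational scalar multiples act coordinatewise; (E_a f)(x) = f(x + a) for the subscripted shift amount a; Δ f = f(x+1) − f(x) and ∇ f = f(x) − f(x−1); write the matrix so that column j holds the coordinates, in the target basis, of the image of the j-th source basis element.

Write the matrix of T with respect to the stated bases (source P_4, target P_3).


image of 1: 0
image of x: -3/2
image of x^2: -3x + 3/2
image of x^3: -(9/2)x^2 + (9/2)x - 21/2
image of x^4: -6x^3 + 9x^2 - 42x + 39/2
each image's coordinates form column j of the matrix

the matrix is [[0, -3/2, 3/2, -21/2, 39/2]; [0, 0, -3, 9/2, -42]; [0, 0, 0, -9/2, 9]; [0, 0, 0, 0, -6]] (rows listed top to bottom)


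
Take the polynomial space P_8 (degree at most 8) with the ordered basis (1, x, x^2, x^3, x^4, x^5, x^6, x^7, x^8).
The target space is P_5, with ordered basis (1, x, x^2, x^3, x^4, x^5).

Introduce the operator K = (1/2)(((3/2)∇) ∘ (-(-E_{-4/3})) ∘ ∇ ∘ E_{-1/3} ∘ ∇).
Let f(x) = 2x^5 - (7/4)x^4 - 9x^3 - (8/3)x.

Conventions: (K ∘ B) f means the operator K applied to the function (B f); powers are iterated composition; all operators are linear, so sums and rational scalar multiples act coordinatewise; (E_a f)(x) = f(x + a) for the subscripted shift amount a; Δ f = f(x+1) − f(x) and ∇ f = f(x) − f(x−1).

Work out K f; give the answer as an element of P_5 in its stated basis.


∇ f = 10x^4 - 27x^3 + (7/2)x^2 + 10x - 95/12
E_{-1/3} ∇ f = 10x^4 - (121/3)x^3 + (223/6)x^2 - (76/27)x - 3155/324
∇ E_{-1/3} ∇ f = 40x^3 - 181x^2 + (706/3)x - 4877/54
E_{-4/3} (∇ ∘ E_{-1/3} ∘ ∇) f = 40x^3 - 341x^2 + (2794/3)x - 44317/54
(-E_{-4/3}) (∇ ∘ E_{-1/3} ∘ ∇) f = -40x^3 + 341x^2 - (2794/3)x + 44317/54
(-(-E_{-4/3})) (∇ ∘ E_{-1/3} ∘ ∇) f = 40x^3 - 341x^2 + (2794/3)x - 44317/54
∇ (-(-E_{-4/3})) (∇ ∘ E_{-1/3} ∘ ∇) f = 120x^2 - 802x + 3937/3
((3/2)∇) (-(-E_{-4/3})) (∇ ∘ E_{-1/3} ∘ ∇) f = 180x^2 - 1203x + 3937/2
((1/2)(((3/2)∇) ∘ (-(-E_{-4/3})) ∘ ∇ ∘ E_{-1/3} ∘ ∇)) f = 90x^2 - (1203/2)x + 3937/4

the image equals g(x) = 90x^2 - (1203/2)x + 3937/4


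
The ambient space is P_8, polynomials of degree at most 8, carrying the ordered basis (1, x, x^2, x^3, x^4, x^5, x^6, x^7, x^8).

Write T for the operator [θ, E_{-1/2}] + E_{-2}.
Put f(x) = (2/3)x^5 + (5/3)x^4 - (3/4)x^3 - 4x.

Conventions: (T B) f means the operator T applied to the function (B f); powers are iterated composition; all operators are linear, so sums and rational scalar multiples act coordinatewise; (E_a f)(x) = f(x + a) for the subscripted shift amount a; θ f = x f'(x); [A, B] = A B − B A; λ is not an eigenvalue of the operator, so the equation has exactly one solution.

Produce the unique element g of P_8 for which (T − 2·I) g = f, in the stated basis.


write g with unknown coordinates in the stated basis and equate coefficients in (T − 2·I) g = f
solving from the highest basis element down gives g = -(2/3)x^5 + (10/3)x^4 - (511/12)x^3 + (7499/24)x^2 - (4604/3)x + 121409/32
check: T g = -(2/3)x^5 + (25/3)x^4 - (1031/12)x^3 + (7499/12)x^2 - (9220/3)x + 121409/16
so T g − 2·g = (2/3)x^5 + (5/3)x^4 - (3/4)x^3 - 4x = f ✓

the image equals g(x) = -(2/3)x^5 + (10/3)x^4 - (511/12)x^3 + (7499/24)x^2 - (4604/3)x + 121409/32


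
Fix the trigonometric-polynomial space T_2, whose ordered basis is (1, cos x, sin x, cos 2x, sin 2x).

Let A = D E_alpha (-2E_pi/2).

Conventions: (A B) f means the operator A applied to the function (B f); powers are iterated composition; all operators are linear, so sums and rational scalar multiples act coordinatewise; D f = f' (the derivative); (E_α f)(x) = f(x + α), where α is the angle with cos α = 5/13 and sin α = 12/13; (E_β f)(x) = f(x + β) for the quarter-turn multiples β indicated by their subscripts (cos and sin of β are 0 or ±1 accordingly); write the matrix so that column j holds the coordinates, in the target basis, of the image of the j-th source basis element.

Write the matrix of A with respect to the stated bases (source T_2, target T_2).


image of 1: 0
image of cos x: (10/13)cos x - (24/13)sin x
image of sin x: (24/13)cos x + (10/13)sin x
image of cos 2x: -(480/169)cos 2x + (476/169)sin 2x
image of sin 2x: -(476/169)cos 2x - (480/169)sin 2x
each image's coordinates form column j of the matrix

the matrix is [[0, 0, 0, 0, 0]; [0, 10/13, 24/13, 0, 0]; [0, -24/13, 10/13, 0, 0]; [0, 0, 0, -480/169, -476/169]; [0, 0, 0, 476/169, -480/169]] (rows listed top to bottom)


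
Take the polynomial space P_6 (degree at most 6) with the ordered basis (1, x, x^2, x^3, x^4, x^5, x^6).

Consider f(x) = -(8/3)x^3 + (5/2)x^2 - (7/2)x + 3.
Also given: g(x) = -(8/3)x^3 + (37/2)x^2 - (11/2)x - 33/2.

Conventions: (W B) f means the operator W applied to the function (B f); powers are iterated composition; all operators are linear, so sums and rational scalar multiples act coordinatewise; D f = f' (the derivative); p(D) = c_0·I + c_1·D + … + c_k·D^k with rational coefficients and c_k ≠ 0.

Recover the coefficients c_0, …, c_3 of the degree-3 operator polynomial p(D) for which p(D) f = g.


c_0 = 1, c_1 = -2, c_2 = -1/2, c_3 = 3/2

D^0 f = -(8/3)x^3 + (5/2)x^2 - (7/2)x + 3
D^1 f = -8x^2 + 5x - 7/2
D^2 f = -16x + 5
D^3 f = -16
matching coefficients of g against c_0 f + c_1 Df + … from the top degree down determines the c_i
solution: c_0 = 1, c_1 = -2, c_2 = -1/2, c_3 = 3/2


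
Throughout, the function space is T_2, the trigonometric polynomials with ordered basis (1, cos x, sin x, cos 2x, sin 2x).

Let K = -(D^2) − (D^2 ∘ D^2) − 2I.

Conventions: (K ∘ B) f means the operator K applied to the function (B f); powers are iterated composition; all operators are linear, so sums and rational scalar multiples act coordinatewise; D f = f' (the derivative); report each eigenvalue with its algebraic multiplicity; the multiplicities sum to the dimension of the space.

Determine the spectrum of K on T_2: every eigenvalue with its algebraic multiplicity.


λ = -14 (multiplicity 2), λ = -2 (multiplicity 3)

image of 1: -2
image of cos x: -2cos x
image of sin x: -2sin x
image of cos 2x: -14cos 2x
image of sin 2x: -14sin 2x
the matrix is diagonal; its diagonal is (-2, -2, -2, -14, -14)
for a triangular matrix the eigenvalues are the diagonal entries, with algebraic multiplicity their repetition count
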